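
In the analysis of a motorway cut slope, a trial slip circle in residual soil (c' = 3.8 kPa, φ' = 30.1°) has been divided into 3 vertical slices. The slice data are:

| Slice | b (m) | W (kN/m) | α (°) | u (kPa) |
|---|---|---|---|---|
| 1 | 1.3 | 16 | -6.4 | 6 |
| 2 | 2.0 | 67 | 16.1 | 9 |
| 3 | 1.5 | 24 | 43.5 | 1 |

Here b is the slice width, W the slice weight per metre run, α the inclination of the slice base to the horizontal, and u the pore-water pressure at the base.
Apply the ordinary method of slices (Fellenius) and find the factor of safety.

Ordinary method of slices: FS = Σ[c'·Δl_i + (W_i cosα_i − u_i·Δl_i)·tanφ'] / Σ W_i sinα_i, with Δl_i = b_i / cosα_i.
Slice 1: Δl = 1.3/cos(-6.4°) = 1.308 m; N'_1 = 16·cos(-6.4°) − 6·1.308 = 8.1; c'Δl = 4.97; W sinα = -1.8
Slice 2: Δl = 2.0/cos16.1° = 2.082 m; N'_2 = 67·cos16.1° − 9·2.082 = 45.6; c'Δl = 7.91; W sinα = 18.6
Slice 3: Δl = 1.5/cos43.5° = 2.068 m; N'_3 = 24·cos43.5° − 1·2.068 = 15.3; c'Δl = 7.86; W sinα = 16.5
Σc'Δl = 20.7 kN/m; ΣN' = 69.0 kN/m; ΣW sinα = 33.3 kN/m
Resisting = 20.7 + 69.0·tan30.1° = 20.7 + 40.0 = 60.8 kN/m
FS = 60.8 / 33.3 = 1.824

FS = 1.82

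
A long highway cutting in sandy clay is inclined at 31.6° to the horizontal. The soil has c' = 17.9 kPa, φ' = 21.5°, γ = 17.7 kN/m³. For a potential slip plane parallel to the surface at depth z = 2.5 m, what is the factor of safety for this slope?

For an infinite slope with a slip plane parallel to the surface (no pore pressure): FS = [c' + γz cos²β tanφ'] / [γz sinβ cosβ].
γz = 17.7·2.5 = 44.25 kN/m²
Numerator = 17.9 + 44.25·cos²31.6°·tan21.5° = 17.9 + 44.25·0.7254·0.3939 = 30.545 kPa
Denominator = 44.25·sin31.6°·cos31.6° = 44.25·0.5240·0.8517 = 19.748 kPa
FS = 30.545 / 19.748 = 1.547

FS = 1.55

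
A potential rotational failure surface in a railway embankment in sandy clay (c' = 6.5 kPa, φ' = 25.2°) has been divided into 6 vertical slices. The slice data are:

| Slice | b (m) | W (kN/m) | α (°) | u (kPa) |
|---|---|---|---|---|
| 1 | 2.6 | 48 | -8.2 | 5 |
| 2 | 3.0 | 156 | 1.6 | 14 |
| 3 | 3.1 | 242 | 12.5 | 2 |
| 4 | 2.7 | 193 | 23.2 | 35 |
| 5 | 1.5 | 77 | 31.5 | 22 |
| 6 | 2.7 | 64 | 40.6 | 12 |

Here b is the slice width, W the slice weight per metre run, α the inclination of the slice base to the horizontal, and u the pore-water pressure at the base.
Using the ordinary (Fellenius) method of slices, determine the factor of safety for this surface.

FS = 1.63

Ordinary method of slices: FS = Σ[c'·Δl_i + (W_i cosα_i − u_i·Δl_i)·tanφ'] / Σ W_i sinα_i, with Δl_i = b_i / cosα_i.
Slice 1: Δl = 2.6/cos(-8.2°) = 2.627 m; N'_1 = 48·cos(-8.2°) − 5·2.627 = 34.4; c'Δl = 17.07; W sinα = -6.8
Slice 2: Δl = 3.0/cos1.6° = 3.001 m; N'_2 = 156·cos1.6° − 14·3.001 = 113.9; c'Δl = 19.51; W sinα = 4.4
Slice 3: Δl = 3.1/cos12.5° = 3.175 m; N'_3 = 242·cos12.5° − 2·3.175 = 229.9; c'Δl = 20.64; W sinα = 52.4
Slice 4: Δl = 2.7/cos23.2° = 2.938 m; N'_4 = 193·cos23.2° − 35·2.938 = 74.6; c'Δl = 19.09; W sinα = 76.0
Slice 5: Δl = 1.5/cos31.5° = 1.759 m; N'_5 = 77·cos31.5° − 22·1.759 = 26.9; c'Δl = 11.44; W sinα = 40.2
Slice 6: Δl = 2.7/cos40.6° = 3.556 m; N'_6 = 64·cos40.6° − 12·3.556 = 5.9; c'Δl = 23.11; W sinα = 41.6
Σc'Δl = 110.9 kN/m; ΣN' = 485.7 kN/m; ΣW sinα = 207.8 kN/m
Resisting = 110.9 + 485.7·tan25.2° = 110.9 + 228.5 = 339.4 kN/m
FS = 339.4 / 207.8 = 1.633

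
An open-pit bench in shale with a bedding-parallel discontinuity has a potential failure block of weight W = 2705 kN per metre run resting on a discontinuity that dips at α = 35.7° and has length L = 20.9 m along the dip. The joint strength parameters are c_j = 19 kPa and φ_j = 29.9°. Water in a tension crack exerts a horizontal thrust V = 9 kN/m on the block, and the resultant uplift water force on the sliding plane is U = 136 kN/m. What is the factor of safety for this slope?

Resolving the block weight along and normal to the plane and applying the Mohr–Coulomb strength on the joint:
N' = W cosα − U − V sinα = 2705·cos35.7° − 136 − 9·sin35.7° = 2055.4 kN/m
Driving force T = W sinα + V cosα = 2705·sin35.7° + 9·cos35.7° = 1585.8 kN/m
Resisting force R = c_j·L + N'·tanφ_j = 19·20.9 + 2055.4·tan29.9° = 397.1 + 1181.9 = 1579.0 kN/m
FS = R / T = 1579.0 / 1585.8 = 0.996

FS = 1.00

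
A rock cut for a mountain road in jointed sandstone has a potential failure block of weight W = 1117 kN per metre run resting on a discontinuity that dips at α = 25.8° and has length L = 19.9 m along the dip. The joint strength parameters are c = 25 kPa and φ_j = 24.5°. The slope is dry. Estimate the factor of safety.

Resolving the block weight along and normal to the plane and applying the Mohr–Coulomb strength on the joint:
N' = W cosα = 1117·cos25.8° = 1005.7 kN/m
Driving force T = W sinα = 1117·sin25.8° = 486.2 kN/m
Resisting force R = c·L + N'·tanφ_j = 25·19.9 + 1005.7·tan24.5° = 497.5 + 458.3 = 955.8 kN/m
FS = R / T = 955.8 / 486.2 = 1.966

FS = 1.97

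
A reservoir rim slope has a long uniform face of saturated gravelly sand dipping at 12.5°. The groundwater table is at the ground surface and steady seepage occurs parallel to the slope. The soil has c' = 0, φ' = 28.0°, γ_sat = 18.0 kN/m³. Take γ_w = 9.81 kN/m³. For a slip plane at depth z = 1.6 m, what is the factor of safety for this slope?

FS = 1.09

With seepage parallel to the slope and the water table at the surface, the effective normal stress on the slip plane uses the buoyant unit weight γ' = γ_sat − γ_w while the driving shear stress uses γ_sat:
FS = [c' + γ' z cos²β tanφ'] / [γ_sat z sinβ cosβ]
(For c' = 0 this reduces to FS = (γ'/γ_sat)·tanφ'/tanβ.)
γ' = 18.0 − 9.81 = 8.19 kN/m³
Numerator = 0.0 + 8.19·1.6·cos²12.5°·tan28.0° = 0.0 + 8.19·1.6·0.9532·0.5317 = 6.641 kPa
Denominator = 18.0·1.6·sin12.5°·cos12.5° = 18.0·1.6·0.2164·0.9763 = 6.086 kPa
FS = 6.641 / 6.086 = 1.091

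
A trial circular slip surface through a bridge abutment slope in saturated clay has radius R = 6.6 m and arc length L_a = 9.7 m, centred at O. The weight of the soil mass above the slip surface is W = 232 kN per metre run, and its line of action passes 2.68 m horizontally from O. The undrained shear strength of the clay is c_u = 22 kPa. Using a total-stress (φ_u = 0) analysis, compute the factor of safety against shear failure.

Taking moments about the centre O, the resisting moment is provided by the undrained shear strength acting along the arc:
M_R = c_u·L_a·R = 22·9.70·6.6 = 1408.4 kN·m/m
M_D = W·d = 232·2.68 = 621.8 kN·m/m
FS = M_R / M_D = 1408.4 / 621.8 = 2.265

FS = 2.27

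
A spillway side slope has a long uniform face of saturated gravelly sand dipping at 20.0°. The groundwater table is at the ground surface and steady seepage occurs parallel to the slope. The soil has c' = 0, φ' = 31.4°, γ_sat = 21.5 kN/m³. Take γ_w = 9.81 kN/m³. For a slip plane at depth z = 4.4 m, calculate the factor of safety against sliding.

With seepage parallel to the slope and the water table at the surface, the effective normal stress on the slip plane uses the buoyant unit weight γ' = γ_sat − γ_w while the driving shear stress uses γ_sat:
FS = [c' + γ' z cos²β tanφ'] / [γ_sat z sinβ cosβ]
(For c' = 0 this reduces to FS = (γ'/γ_sat)·tanφ'/tanβ.)
γ' = 21.5 − 9.81 = 11.69 kN/m³
Numerator = 0.0 + 11.69·4.4·cos²20.0°·tan31.4° = 0.0 + 11.69·4.4·0.8830·0.6104 = 27.724 kPa
Denominator = 21.5·4.4·sin20.0°·cos20.0° = 21.5·4.4·0.3420·0.9397 = 30.404 kPa
FS = 27.724 / 30.404 = 0.912

FS = 0.91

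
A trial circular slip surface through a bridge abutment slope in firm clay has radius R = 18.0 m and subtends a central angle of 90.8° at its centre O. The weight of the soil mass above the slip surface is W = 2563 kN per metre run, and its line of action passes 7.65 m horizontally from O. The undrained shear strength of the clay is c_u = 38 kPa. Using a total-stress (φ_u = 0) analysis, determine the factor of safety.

FS = 1.00

Taking moments about the centre O, the resisting moment is provided by the undrained shear strength acting along the arc:
Arc length L_a = R·θ = 18.0·(90.8°·π/180) = 18.0·1.5848 = 28.53 m
M_R = c_u·L_a·R = 38·28.53·18.0 = 19511.6 kN·m/m
M_D = W·d = 2563·7.65 = 19607.0 kN·m/m
FS = M_R / M_D = 19511.6 / 19607.0 = 0.995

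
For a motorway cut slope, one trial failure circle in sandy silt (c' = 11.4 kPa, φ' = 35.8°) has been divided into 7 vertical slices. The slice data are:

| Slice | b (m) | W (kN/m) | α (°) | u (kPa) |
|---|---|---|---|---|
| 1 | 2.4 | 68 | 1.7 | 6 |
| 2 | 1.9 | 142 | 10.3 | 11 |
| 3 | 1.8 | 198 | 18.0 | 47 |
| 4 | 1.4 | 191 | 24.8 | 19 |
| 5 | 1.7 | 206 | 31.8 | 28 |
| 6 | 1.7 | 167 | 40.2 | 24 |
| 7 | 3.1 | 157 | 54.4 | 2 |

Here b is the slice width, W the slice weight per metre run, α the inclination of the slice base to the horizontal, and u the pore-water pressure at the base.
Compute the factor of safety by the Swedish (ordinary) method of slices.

Ordinary method of slices: FS = Σ[c'·Δl_i + (W_i cosα_i − u_i·Δl_i)·tanφ'] / Σ W_i sinα_i, with Δl_i = b_i / cosα_i.
Slice 1: Δl = 2.4/cos1.7° = 2.401 m; N'_1 = 68·cos1.7° − 6·2.401 = 53.6; c'Δl = 27.37; W sinα = 2.0
Slice 2: Δl = 1.9/cos10.3° = 1.931 m; N'_2 = 142·cos10.3° − 11·1.931 = 118.5; c'Δl = 22.01; W sinα = 25.4
Slice 3: Δl = 1.8/cos18.0° = 1.893 m; N'_3 = 198·cos18.0° − 47·1.893 = 99.4; c'Δl = 21.58; W sinα = 61.2
Slice 4: Δl = 1.4/cos24.8° = 1.542 m; N'_4 = 191·cos24.8° − 19·1.542 = 144.1; c'Δl = 17.58; W sinα = 80.1
Slice 5: Δl = 1.7/cos31.8° = 2.000 m; N'_5 = 206·cos31.8° − 28·2.000 = 119.1; c'Δl = 22.80; W sinα = 108.6
Slice 6: Δl = 1.7/cos40.2° = 2.226 m; N'_6 = 167·cos40.2° − 24·2.226 = 74.1; c'Δl = 25.37; W sinα = 107.8
Slice 7: Δl = 3.1/cos54.4° = 5.325 m; N'_7 = 157·cos54.4° − 2·5.325 = 80.7; c'Δl = 60.71; W sinα = 127.7
Σc'Δl = 197.4 kN/m; ΣN' = 689.4 kN/m; ΣW sinα = 512.7 kN/m
Resisting = 197.4 + 689.4·tan35.8° = 197.4 + 497.2 = 694.7 kN/m
FS = 694.7 / 512.7 = 1.355

FS = 1.35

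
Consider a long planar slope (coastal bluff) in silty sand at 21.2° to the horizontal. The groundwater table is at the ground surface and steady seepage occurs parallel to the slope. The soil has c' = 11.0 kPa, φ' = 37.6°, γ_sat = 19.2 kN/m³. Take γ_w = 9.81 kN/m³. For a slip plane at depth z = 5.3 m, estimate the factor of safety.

With seepage parallel to the slope and the water table at the surface, the effective normal stress on the slip plane uses the buoyant unit weight γ' = γ_sat − γ_w while the driving shear stress uses γ_sat:
FS = [c' + γ' z cos²β tanφ'] / [γ_sat z sinβ cosβ]
γ' = 19.2 − 9.81 = 9.39 kN/m³
Numerator = 11.0 + 9.39·5.3·cos²21.2°·tan37.6° = 11.0 + 9.39·5.3·0.8692·0.7701 = 44.314 kPa
Denominator = 19.2·5.3·sin21.2°·cos21.2° = 19.2·5.3·0.3616·0.9323 = 34.309 kPa
FS = 44.314 / 34.309 = 1.292

FS = 1.29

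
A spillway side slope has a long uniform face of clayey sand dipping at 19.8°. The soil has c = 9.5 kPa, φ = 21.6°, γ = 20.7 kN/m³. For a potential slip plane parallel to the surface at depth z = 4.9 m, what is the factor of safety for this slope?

For an infinite slope with a slip plane parallel to the surface (no pore pressure): FS = [c + γz cos²β tanφ] / [γz sinβ cosβ].
γz = 20.7·4.9 = 101.43 kN/m²
Numerator = 9.5 + 101.43·cos²19.8°·tan21.6° = 9.5 + 101.43·0.8853·0.3959 = 45.051 kPa
Denominator = 101.43·sin19.8°·cos19.8° = 101.43·0.3387·0.9409 = 32.327 kPa
FS = 45.051 / 32.327 = 1.394

FS = 1.39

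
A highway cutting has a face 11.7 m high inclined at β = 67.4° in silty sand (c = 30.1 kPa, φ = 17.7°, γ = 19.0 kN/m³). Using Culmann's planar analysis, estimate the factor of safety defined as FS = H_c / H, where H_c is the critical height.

FS = 1.35

H_c = (4c/γ) · sinβ cosφ / [1 − cos(β − φ)]
    = (4·30.1/19.0) · sin67.4°·cos17.7° / [1 − cos49.7°]
    = 6.337 · 0.8795 / 0.3532 = 15.78 m
FS = H_c / H = 15.78 / 11.7 = 1.349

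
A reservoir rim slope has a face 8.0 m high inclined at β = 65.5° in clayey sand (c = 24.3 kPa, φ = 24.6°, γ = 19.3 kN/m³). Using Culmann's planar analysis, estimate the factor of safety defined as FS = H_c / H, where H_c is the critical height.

FS = 2.13

H_c = (4c/γ) · sinβ cosφ / [1 − cos(β − φ)]
    = (4·24.3/19.3) · sin65.5°·cos24.6° / [1 − cos40.9°]
    = 5.036 · 0.8274 / 0.2441 = 17.07 m
FS = H_c / H = 17.07 / 8.0 = 2.133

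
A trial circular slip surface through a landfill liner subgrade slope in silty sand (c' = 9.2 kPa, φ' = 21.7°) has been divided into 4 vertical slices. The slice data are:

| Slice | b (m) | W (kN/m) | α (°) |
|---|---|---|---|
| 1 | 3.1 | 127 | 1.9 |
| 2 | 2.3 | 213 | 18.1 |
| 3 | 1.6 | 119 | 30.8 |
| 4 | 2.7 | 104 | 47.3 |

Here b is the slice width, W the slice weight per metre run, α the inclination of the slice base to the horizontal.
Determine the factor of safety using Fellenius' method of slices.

Ordinary method of slices: FS = Σ[c'·Δl_i + (W_i cosα_i)·tanφ'] / Σ W_i sinα_i, with Δl_i = b_i / cosα_i.
Slice 1: Δl = 3.1/cos1.9° = 3.102 m; N'_1 = 127·cos1.9° = 126.9; c'Δl = 28.54; W sinα = 4.2
Slice 2: Δl = 2.3/cos18.1° = 2.420 m; N'_2 = 213·cos18.1° = 202.5; c'Δl = 22.26; W sinα = 66.2
Slice 3: Δl = 1.6/cos30.8° = 1.863 m; N'_3 = 119·cos30.8° = 102.2; c'Δl = 17.14; W sinα = 60.9
Slice 4: Δl = 2.7/cos47.3° = 3.981 m; N'_4 = 104·cos47.3° = 70.5; c'Δl = 36.63; W sinα = 76.4
Σc'Δl = 104.6 kN/m; ΣN' = 502.1 kN/m; ΣW sinα = 207.7 kN/m
Resisting = 104.6 + 502.1·tan21.7° = 104.6 + 199.8 = 304.4 kN/m
FS = 304.4 / 207.7 = 1.465

FS = 1.47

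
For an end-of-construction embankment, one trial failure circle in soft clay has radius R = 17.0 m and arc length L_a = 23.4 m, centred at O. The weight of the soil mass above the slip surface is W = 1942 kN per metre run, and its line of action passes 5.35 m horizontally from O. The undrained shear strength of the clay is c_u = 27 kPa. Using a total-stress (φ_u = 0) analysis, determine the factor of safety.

Taking moments about the centre O, the resisting moment is provided by the undrained shear strength acting along the arc:
M_R = c_u·L_a·R = 27·23.40·17.0 = 10740.6 kN·m/m
M_D = W·d = 1942·5.35 = 10389.7 kN·m/m
FS = M_R / M_D = 10740.6 / 10389.7 = 1.034

FS = 1.03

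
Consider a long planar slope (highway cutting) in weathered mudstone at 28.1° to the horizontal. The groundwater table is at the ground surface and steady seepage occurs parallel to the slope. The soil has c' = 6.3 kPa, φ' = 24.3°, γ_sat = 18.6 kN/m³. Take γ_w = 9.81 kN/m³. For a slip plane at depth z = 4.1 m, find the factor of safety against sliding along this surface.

With seepage parallel to the slope and the water table at the surface, the effective normal stress on the slip plane uses the buoyant unit weight γ' = γ_sat − γ_w while the driving shear stress uses γ_sat:
FS = [c' + γ' z cos²β tanφ'] / [γ_sat z sinβ cosβ]
γ' = 18.6 − 9.81 = 8.79 kN/m³
Numerator = 6.3 + 8.79·4.1·cos²28.1°·tan24.3° = 6.3 + 8.79·4.1·0.7781·0.4515 = 18.962 kPa
Denominator = 18.6·4.1·sin28.1°·cos28.1° = 18.6·4.1·0.4710·0.8821 = 31.685 kPa
FS = 18.962 / 31.685 = 0.598

FS = 0.60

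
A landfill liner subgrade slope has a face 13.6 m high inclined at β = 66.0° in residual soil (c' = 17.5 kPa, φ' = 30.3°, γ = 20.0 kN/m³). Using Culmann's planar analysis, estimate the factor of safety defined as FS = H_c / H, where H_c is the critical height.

FS = 1.08

H_c = (4c'/γ) · sinβ cosφ' / [1 − cos(β − φ')]
    = (4·17.5/20.0) · sin66.0°·cos30.3° / [1 − cos35.7°]
    = 3.500 · 0.7888 / 0.1879 = 14.69 m
FS = H_c / H = 14.69 / 13.6 = 1.080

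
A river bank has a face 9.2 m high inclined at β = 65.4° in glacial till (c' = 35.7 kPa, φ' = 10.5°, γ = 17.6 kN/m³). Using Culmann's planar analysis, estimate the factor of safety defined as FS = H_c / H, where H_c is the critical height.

H_c = (4c'/γ) · sinβ cosφ' / [1 − cos(β − φ')]
    = (4·35.7/17.6) · sin65.4°·cos10.5° / [1 − cos54.9°]
    = 8.114 · 0.8940 / 0.4250 = 17.07 m
FS = H_c / H = 17.07 / 9.2 = 1.855

FS = 1.86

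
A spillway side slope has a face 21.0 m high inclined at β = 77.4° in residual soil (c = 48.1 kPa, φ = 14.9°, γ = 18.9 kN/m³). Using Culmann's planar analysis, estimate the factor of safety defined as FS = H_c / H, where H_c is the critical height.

H_c = (4c/γ) · sinβ cosφ / [1 − cos(β − φ)]
    = (4·48.1/18.9) · sin77.4°·cos14.9° / [1 − cos62.5°]
    = 10.180 · 0.9431 / 0.5383 = 17.84 m
FS = H_c / H = 17.84 / 21.0 = 0.849

FS = 0.85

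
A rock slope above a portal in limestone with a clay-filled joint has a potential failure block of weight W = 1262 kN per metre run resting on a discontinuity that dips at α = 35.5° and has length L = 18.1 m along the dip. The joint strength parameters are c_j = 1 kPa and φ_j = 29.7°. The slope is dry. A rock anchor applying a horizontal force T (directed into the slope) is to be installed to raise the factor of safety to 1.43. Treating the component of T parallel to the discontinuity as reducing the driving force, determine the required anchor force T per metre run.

Resolving forces along and normal to the sliding plane, with the horizontal anchor force T adding T·sinα to the effective normal force and T·cosα acting up the plane against the driving force:
FS = [c_jL + (W cosα + T sinα) tanφ_j] / [W sinα − T cosα]
Without the anchor: N' = 1027.4 kN/m, driving T_d = 732.8 kN/m, resisting R = 1·18.1 + 1027.4·tan29.7° = 604.1 kN/m, FS = 0.82.
Setting FS = 1.43 and solving for T:
1.43·(732.8 − T cos35.5°) = 604.1 + T sin35.5°·tan29.7°
T·(sin35.5°·tan29.7° + 1.43·cos35.5°) = 1.43·732.8 − 604.1
T·(0.5807·0.5704 + 1.43·0.8141) = 1048.0 − 604.1 = 443.8
T·1.4954 = 443.8
T = 296.8 kN/m

T = 297 kN/m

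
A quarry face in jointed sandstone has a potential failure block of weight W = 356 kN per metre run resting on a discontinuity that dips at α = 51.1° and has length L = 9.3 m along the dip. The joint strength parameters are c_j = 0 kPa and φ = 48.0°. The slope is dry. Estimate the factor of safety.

FS = 0.90

Resolving the block weight along and normal to the plane and applying the Mohr–Coulomb strength on the joint:
N' = W cosα = 356·cos51.1° = 223.6 kN/m
Driving force T = W sinα = 356·sin51.1° = 277.1 kN/m
Resisting force R = c_j·L + N'·tanφ = 0·9.3 + 223.6·tan48.0° = 0.0 + 248.3 = 248.3 kN/m
FS = R / T = 248.3 / 277.1 = 0.896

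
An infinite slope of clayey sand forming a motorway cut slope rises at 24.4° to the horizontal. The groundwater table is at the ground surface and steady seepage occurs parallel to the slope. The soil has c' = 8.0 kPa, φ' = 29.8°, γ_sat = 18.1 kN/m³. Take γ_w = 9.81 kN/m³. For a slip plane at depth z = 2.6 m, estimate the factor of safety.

FS = 1.03

With seepage parallel to the slope and the water table at the surface, the effective normal stress on the slip plane uses the buoyant unit weight γ' = γ_sat − γ_w while the driving shear stress uses γ_sat:
FS = [c' + γ' z cos²β tanφ'] / [γ_sat z sinβ cosβ]
γ' = 18.1 − 9.81 = 8.29 kN/m³
Numerator = 8.0 + 8.29·2.6·cos²24.4°·tan29.8° = 8.0 + 8.29·2.6·0.8293·0.5727 = 18.238 kPa
Denominator = 18.1·2.6·sin24.4°·cos24.4° = 18.1·2.6·0.4131·0.9107 = 17.704 kPa
FS = 18.238 / 17.704 = 1.030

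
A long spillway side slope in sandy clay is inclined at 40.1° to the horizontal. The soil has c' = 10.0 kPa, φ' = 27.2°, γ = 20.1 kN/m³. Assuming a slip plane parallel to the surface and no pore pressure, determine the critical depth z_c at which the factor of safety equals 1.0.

z_c = 2.59 m

Setting FS = 1.00 in FS = [c' + γz cos²β tanφ'] / [γz sinβ cosβ] and solving for z:
z = c' / [γ cosβ (FS·sinβ − cosβ·tanφ')]
  = 10.0 / [20.1·cos40.1°·(1.00·sin40.1° − cos40.1°·tan27.2°)]
  = 10.0 / [20.1·0.7649·(1.00·0.6441 − 0.7649·0.5139)]
  = 10.0 / 3.8592 = 2.591 m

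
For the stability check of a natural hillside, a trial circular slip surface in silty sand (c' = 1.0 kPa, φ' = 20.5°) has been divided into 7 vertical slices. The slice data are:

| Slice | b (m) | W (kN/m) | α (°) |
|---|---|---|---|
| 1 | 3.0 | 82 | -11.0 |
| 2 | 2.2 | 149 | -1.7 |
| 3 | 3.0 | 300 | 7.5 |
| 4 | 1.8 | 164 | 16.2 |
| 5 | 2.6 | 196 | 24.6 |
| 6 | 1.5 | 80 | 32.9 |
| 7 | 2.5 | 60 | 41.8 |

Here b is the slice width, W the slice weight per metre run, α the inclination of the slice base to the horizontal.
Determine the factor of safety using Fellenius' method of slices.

Ordinary method of slices: FS = Σ[c'·Δl_i + (W_i cosα_i)·tanφ'] / Σ W_i sinα_i, with Δl_i = b_i / cosα_i.
Slice 1: Δl = 3.0/cos(-11.0°) = 3.056 m; N'_1 = 82·cos(-11.0°) = 80.5; c'Δl = 3.06; W sinα = -15.6
Slice 2: Δl = 2.2/cos(-1.7°) = 2.201 m; N'_2 = 149·cos(-1.7°) = 148.9; c'Δl = 2.20; W sinα = -4.4
Slice 3: Δl = 3.0/cos7.5° = 3.026 m; N'_3 = 300·cos7.5° = 297.4; c'Δl = 3.03; W sinα = 39.2
Slice 4: Δl = 1.8/cos16.2° = 1.874 m; N'_4 = 164·cos16.2° = 157.5; c'Δl = 1.87; W sinα = 45.8
Slice 5: Δl = 2.6/cos24.6° = 2.860 m; N'_5 = 196·cos24.6° = 178.2; c'Δl = 2.86; W sinα = 81.6
Slice 6: Δl = 1.5/cos32.9° = 1.787 m; N'_6 = 80·cos32.9° = 67.2; c'Δl = 1.79; W sinα = 43.5
Slice 7: Δl = 2.5/cos41.8° = 3.354 m; N'_7 = 60·cos41.8° = 44.7; c'Δl = 3.35; W sinα = 40.0
Σc'Δl = 18.2 kN/m; ΣN' = 974.5 kN/m; ΣW sinα = 229.9 kN/m
Resisting = 18.2 + 974.5·tan20.5° = 18.2 + 364.3 = 382.5 kN/m
FS = 382.5 / 229.9 = 1.664

FS = 1.66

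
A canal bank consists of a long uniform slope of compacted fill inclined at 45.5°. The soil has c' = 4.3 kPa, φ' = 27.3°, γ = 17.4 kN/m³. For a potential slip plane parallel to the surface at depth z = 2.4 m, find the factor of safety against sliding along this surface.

FS = 0.71

For an infinite slope with a slip plane parallel to the surface (no pore pressure): FS = [c' + γz cos²β tanφ'] / [γz sinβ cosβ].
γz = 17.4·2.4 = 41.76 kN/m²
Numerator = 4.3 + 41.76·cos²45.5°·tan27.3° = 4.3 + 41.76·0.4913·0.5161 = 14.889 kPa
Denominator = 41.76·sin45.5°·cos45.5° = 41.76·0.7133·0.7009 = 20.877 kPa
FS = 14.889 / 20.877 = 0.713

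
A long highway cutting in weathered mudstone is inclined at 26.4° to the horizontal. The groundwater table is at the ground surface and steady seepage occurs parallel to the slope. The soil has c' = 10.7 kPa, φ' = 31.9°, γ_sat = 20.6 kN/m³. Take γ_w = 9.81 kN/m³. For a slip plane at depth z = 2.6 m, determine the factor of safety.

With seepage parallel to the slope and the water table at the surface, the effective normal stress on the slip plane uses the buoyant unit weight γ' = γ_sat − γ_w while the driving shear stress uses γ_sat:
FS = [c' + γ' z cos²β tanφ'] / [γ_sat z sinβ cosβ]
γ' = 20.6 − 9.81 = 10.79 kN/m³
Numerator = 10.7 + 10.79·2.6·cos²26.4°·tan31.9° = 10.7 + 10.79·2.6·0.8023·0.6224 = 24.710 kPa
Denominator = 20.6·2.6·sin26.4°·cos26.4° = 20.6·2.6·0.4446·0.8957 = 21.331 kPa
FS = 24.710 / 21.331 = 1.158

FS = 1.16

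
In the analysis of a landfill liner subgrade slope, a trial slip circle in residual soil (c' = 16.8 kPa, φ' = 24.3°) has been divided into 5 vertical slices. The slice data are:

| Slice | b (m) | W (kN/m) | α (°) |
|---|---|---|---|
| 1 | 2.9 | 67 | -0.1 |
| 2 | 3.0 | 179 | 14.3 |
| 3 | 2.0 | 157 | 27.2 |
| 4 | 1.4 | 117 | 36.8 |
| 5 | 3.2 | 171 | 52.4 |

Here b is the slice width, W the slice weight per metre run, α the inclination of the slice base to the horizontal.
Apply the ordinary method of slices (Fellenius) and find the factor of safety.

FS = 1.61

Ordinary method of slices: FS = Σ[c'·Δl_i + (W_i cosα_i)·tanφ'] / Σ W_i sinα_i, with Δl_i = b_i / cosα_i.
Slice 1: Δl = 2.9/cos(-0.1°) = 2.900 m; N'_1 = 67·cos(-0.1°) = 67.0; c'Δl = 48.72; W sinα = -0.1
Slice 2: Δl = 3.0/cos14.3° = 3.096 m; N'_2 = 179·cos14.3° = 173.5; c'Δl = 52.01; W sinα = 44.2
Slice 3: Δl = 2.0/cos27.2° = 2.249 m; N'_3 = 157·cos27.2° = 139.6; c'Δl = 37.78; W sinα = 71.8
Slice 4: Δl = 1.4/cos36.8° = 1.748 m; N'_4 = 117·cos36.8° = 93.7; c'Δl = 29.37; W sinα = 70.1
Slice 5: Δl = 3.2/cos52.4° = 5.245 m; N'_5 = 171·cos52.4° = 104.3; c'Δl = 88.11; W sinα = 135.5
Σc'Δl = 256.0 kN/m; ΣN' = 578.1 kN/m; ΣW sinα = 321.4 kN/m
Resisting = 256.0 + 578.1·tan24.3° = 256.0 + 261.0 = 517.0 kN/m
FS = 517.0 / 321.4 = 1.609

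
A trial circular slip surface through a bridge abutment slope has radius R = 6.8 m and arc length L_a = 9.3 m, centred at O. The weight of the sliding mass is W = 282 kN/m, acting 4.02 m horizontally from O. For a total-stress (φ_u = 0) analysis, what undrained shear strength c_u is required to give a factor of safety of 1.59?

FS = c_u·L_a·R / (W·d), so c_u = FS·W·d / (L_a·R).
c_u = 1.59·282·4.02 / (9.30·6.8) = 1802.5 / 63.24 = 28.50 kPa

c_u = 28.5 kPa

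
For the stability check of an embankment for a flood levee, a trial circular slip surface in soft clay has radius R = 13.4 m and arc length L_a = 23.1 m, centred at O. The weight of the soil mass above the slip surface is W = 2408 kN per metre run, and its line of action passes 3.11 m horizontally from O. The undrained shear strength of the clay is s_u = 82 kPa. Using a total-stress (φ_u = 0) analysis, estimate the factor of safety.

FS = 3.39

Taking moments about the centre O, the resisting moment is provided by the undrained shear strength acting along the arc:
M_R = s_u·L_a·R = 82·23.10·13.4 = 25382.3 kN·m/m
M_D = W·d = 2408·3.11 = 7488.9 kN·m/m
FS = M_R / M_D = 25382.3 / 7488.9 = 3.389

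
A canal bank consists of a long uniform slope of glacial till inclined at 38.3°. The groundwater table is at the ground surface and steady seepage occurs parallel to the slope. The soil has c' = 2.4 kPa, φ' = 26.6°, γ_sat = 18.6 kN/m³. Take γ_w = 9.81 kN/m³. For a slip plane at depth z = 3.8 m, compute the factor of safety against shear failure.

FS = 0.37

With seepage parallel to the slope and the water table at the surface, the effective normal stress on the slip plane uses the buoyant unit weight γ' = γ_sat − γ_w while the driving shear stress uses γ_sat:
FS = [c' + γ' z cos²β tanφ'] / [γ_sat z sinβ cosβ]
γ' = 18.6 − 9.81 = 8.79 kN/m³
Numerator = 2.4 + 8.79·3.8·cos²38.3°·tan26.6° = 2.4 + 8.79·3.8·0.6159·0.5008 = 12.701 kPa
Denominator = 18.6·3.8·sin38.3°·cos38.3° = 18.6·3.8·0.6198·0.7848 = 34.378 kPa
FS = 12.701 / 34.378 = 0.369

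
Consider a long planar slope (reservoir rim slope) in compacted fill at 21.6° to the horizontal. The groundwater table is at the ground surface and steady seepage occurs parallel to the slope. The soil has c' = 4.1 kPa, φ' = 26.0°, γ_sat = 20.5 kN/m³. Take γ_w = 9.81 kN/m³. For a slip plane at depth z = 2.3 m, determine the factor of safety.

FS = 0.90

With seepage parallel to the slope and the water table at the surface, the effective normal stress on the slip plane uses the buoyant unit weight γ' = γ_sat − γ_w while the driving shear stress uses γ_sat:
FS = [c' + γ' z cos²β tanφ'] / [γ_sat z sinβ cosβ]
γ' = 20.5 − 9.81 = 10.69 kN/m³
Numerator = 4.1 + 10.69·2.3·cos²21.6°·tan26.0° = 4.1 + 10.69·2.3·0.8645·0.4877 = 14.467 kPa
Denominator = 20.5·2.3·sin21.6°·cos21.6° = 20.5·2.3·0.3681·0.9298 = 16.138 kPa
FS = 14.467 / 16.138 = 0.896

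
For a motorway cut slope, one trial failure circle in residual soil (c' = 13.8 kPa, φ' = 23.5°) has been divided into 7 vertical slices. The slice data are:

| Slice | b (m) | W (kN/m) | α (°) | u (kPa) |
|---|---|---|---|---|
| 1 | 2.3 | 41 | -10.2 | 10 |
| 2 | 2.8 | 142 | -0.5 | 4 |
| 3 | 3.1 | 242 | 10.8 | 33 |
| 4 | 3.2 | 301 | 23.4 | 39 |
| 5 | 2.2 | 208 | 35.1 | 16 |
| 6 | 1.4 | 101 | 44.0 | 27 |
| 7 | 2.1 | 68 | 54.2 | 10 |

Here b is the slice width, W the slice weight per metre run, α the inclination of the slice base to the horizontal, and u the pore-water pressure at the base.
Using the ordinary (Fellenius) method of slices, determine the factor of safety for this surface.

FS = 1.31

Ordinary method of slices: FS = Σ[c'·Δl_i + (W_i cosα_i − u_i·Δl_i)·tanφ'] / Σ W_i sinα_i, with Δl_i = b_i / cosα_i.
Slice 1: Δl = 2.3/cos(-10.2°) = 2.337 m; N'_1 = 41·cos(-10.2°) − 10·2.337 = 17.0; c'Δl = 32.25; W sinα = -7.3
Slice 2: Δl = 2.8/cos(-0.5°) = 2.800 m; N'_2 = 142·cos(-0.5°) − 4·2.800 = 130.8; c'Δl = 38.64; W sinα = -1.2
Slice 3: Δl = 3.1/cos10.8° = 3.156 m; N'_3 = 242·cos10.8° − 33·3.156 = 133.6; c'Δl = 43.55; W sinα = 45.3
Slice 4: Δl = 3.2/cos23.4° = 3.487 m; N'_4 = 301·cos23.4° − 39·3.487 = 140.3; c'Δl = 48.12; W sinα = 119.5
Slice 5: Δl = 2.2/cos35.1° = 2.689 m; N'_5 = 208·cos35.1° − 16·2.689 = 127.2; c'Δl = 37.11; W sinα = 119.6
Slice 6: Δl = 1.4/cos44.0° = 1.946 m; N'_6 = 101·cos44.0° − 27·1.946 = 20.1; c'Δl = 26.86; W sinα = 70.2
Slice 7: Δl = 2.1/cos54.2° = 3.590 m; N'_7 = 68·cos54.2° − 10·3.590 = 3.9; c'Δl = 49.54; W sinα = 55.2
Σc'Δl = 276.1 kN/m; ΣN' = 572.7 kN/m; ΣW sinα = 401.3 kN/m
Resisting = 276.1 + 572.7·tan23.5° = 276.1 + 249.0 = 525.1 kN/m
FS = 525.1 / 401.3 = 1.308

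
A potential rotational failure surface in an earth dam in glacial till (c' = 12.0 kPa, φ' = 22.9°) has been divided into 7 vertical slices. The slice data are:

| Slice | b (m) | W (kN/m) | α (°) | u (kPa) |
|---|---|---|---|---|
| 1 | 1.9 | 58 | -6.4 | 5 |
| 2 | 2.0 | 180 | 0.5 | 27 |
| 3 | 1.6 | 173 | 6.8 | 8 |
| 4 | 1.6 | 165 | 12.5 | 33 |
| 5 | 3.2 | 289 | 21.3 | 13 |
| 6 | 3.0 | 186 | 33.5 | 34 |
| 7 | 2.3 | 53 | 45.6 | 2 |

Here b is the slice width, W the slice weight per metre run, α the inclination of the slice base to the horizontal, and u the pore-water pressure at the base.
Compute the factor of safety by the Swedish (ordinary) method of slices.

FS = 1.74

Ordinary method of slices: FS = Σ[c'·Δl_i + (W_i cosα_i − u_i·Δl_i)·tanφ'] / Σ W_i sinα_i, with Δl_i = b_i / cosα_i.
Slice 1: Δl = 1.9/cos(-6.4°) = 1.912 m; N'_1 = 58·cos(-6.4°) − 5·1.912 = 48.1; c'Δl = 22.94; W sinα = -6.5
Slice 2: Δl = 2.0/cos0.5° = 2.000 m; N'_2 = 180·cos0.5° − 27·2.000 = 126.0; c'Δl = 24.00; W sinα = 1.6
Slice 3: Δl = 1.6/cos6.8° = 1.611 m; N'_3 = 173·cos6.8° − 8·1.611 = 158.9; c'Δl = 19.34; W sinα = 20.5
Slice 4: Δl = 1.6/cos12.5° = 1.639 m; N'_4 = 165·cos12.5° − 33·1.639 = 107.0; c'Δl = 19.67; W sinα = 35.7
Slice 5: Δl = 3.2/cos21.3° = 3.435 m; N'_5 = 289·cos21.3° − 13·3.435 = 224.6; c'Δl = 41.22; W sinα = 105.0
Slice 6: Δl = 3.0/cos33.5° = 3.598 m; N'_6 = 186·cos33.5° − 34·3.598 = 32.8; c'Δl = 43.17; W sinα = 102.7
Slice 7: Δl = 2.3/cos45.6° = 3.287 m; N'_7 = 53·cos45.6° − 2·3.287 = 30.5; c'Δl = 39.45; W sinα = 37.9
Σc'Δl = 209.8 kN/m; ΣN' = 727.9 kN/m; ΣW sinα = 296.8 kN/m
Resisting = 209.8 + 727.9·tan22.9° = 209.8 + 307.5 = 517.2 kN/m
FS = 517.2 / 296.8 = 1.743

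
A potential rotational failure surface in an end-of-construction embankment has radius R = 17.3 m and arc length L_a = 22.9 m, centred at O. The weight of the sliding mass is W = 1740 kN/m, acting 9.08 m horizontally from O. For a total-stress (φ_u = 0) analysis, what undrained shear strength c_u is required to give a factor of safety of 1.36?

c_u = 54.2 kPa

FS = c_u·L_a·R / (W·d), so c_u = FS·W·d / (L_a·R).
c_u = 1.36·1740·9.08 / (22.90·17.3) = 21486.9 / 396.17 = 54.24 kPa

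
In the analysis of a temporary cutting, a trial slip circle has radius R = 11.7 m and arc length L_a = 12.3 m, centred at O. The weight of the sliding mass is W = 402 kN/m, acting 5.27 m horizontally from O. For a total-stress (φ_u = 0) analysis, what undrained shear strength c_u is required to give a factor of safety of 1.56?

c_u = 23.0 kPa

FS = c_u·L_a·R / (W·d), so c_u = FS·W·d / (L_a·R).
c_u = 1.56·402·5.27 / (12.30·11.7) = 3304.9 / 143.91 = 22.97 kPa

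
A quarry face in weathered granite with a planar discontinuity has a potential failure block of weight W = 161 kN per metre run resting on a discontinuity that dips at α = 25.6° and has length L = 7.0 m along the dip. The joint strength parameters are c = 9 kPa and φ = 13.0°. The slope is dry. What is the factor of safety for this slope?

FS = 1.39

Resolving the block weight along and normal to the plane and applying the Mohr–Coulomb strength on the joint:
N' = W cosα = 161·cos25.6° = 145.2 kN/m
Driving force T = W sinα = 161·sin25.6° = 69.6 kN/m
Resisting force R = c·L + N'·tanφ = 9·7.0 + 145.2·tan13.0° = 63.0 + 33.5 = 96.5 kN/m
FS = R / T = 96.5 / 69.6 = 1.387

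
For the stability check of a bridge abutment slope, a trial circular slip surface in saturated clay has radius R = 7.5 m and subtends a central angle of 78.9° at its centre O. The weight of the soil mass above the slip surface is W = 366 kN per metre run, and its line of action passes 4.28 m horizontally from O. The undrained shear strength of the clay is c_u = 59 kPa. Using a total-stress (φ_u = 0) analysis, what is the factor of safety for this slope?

Taking moments about the centre O, the resisting moment is provided by the undrained shear strength acting along the arc:
Arc length L_a = R·θ = 7.5·(78.9°·π/180) = 7.5·1.3771 = 10.33 m
M_R = c_u·L_a·R = 59·10.33·7.5 = 4570.1 kN·m/m
M_D = W·d = 366·4.28 = 1566.5 kN·m/m
FS = M_R / M_D = 4570.1 / 1566.5 = 2.917

FS = 2.92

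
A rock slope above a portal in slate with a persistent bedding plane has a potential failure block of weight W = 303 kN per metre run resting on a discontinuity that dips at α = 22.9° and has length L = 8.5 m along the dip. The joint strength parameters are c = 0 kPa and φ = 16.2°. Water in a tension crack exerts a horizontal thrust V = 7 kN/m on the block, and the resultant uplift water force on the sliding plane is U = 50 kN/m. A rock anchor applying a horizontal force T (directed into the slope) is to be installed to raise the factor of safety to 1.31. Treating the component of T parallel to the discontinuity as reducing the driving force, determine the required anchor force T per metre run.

T = 74 kN/m

Resolving forces along and normal to the sliding plane, with the horizontal anchor force T adding T·sinα to the effective normal force and T·cosα acting up the plane against the driving force:
FS = [cL + (W cosα − U − V sinα + T sinα) tanφ] / [W sinα + V cosα − T cosα]
Without the anchor: N' = 226.4 kN/m, driving T_d = 124.4 kN/m, resisting R = 0·8.5 + 226.4·tan16.2° = 65.8 kN/m, FS = 0.53.
Setting FS = 1.31 and solving for T:
1.31·(124.4 − T cos22.9°) = 65.8 + T sin22.9°·tan16.2°
T·(sin22.9°·tan16.2° + 1.31·cos22.9°) = 1.31·124.4 − 65.8
T·(0.3891·0.2905 + 1.31·0.9212) = 162.9 − 65.8 = 97.1
T·1.3198 = 97.1
T = 73.6 kN/m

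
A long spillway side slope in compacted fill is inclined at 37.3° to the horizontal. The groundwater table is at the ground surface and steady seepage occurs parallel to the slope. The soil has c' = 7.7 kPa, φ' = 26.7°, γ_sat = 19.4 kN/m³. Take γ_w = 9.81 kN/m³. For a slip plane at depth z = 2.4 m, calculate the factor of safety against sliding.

FS = 0.67

With seepage parallel to the slope and the water table at the surface, the effective normal stress on the slip plane uses the buoyant unit weight γ' = γ_sat − γ_w while the driving shear stress uses γ_sat:
FS = [c' + γ' z cos²β tanφ'] / [γ_sat z sinβ cosβ]
γ' = 19.4 − 9.81 = 9.59 kN/m³
Numerator = 7.7 + 9.59·2.4·cos²37.3°·tan26.7° = 7.7 + 9.59·2.4·0.6328·0.5029 = 15.025 kPa
Denominator = 19.4·2.4·sin37.3°·cos37.3° = 19.4·2.4·0.6060·0.7955 = 22.444 kPa
FS = 15.025 / 22.444 = 0.669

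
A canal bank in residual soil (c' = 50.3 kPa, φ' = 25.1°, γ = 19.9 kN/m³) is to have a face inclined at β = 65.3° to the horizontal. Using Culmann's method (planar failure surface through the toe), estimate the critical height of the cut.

H_c = 35.22 m

Culmann's analysis gives the critical failure plane at α_cr = (β + φ')/2 = (65.3 + 25.1)/2 = 45.2°, and the critical height
H_c = (4c'/γ) · sinβ cosφ' / [1 − cos(β − φ')]
    = (4·50.3/19.9) · sin65.3°·cos25.1° / [1 − cos(40.2°)]
    = 10.111 · 0.9085·0.9056 / [1 − 0.7638]
    = 10.111 · 0.8227 / 0.2362
    = 35.22 m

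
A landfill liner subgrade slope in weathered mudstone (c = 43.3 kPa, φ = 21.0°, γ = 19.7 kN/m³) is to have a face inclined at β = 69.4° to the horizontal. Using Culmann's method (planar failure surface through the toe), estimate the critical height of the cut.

H_c = 22.86 m

Culmann's analysis gives the critical failure plane at α_cr = (β + φ)/2 = (69.4 + 21.0)/2 = 45.2°, and the critical height
H_c = (4c/γ) · sinβ cosφ / [1 − cos(β − φ)]
    = (4·43.3/19.7) · sin69.4°·cos21.0° / [1 − cos(48.4°)]
    = 8.792 · 0.9361·0.9336 / [1 − 0.6639]
    = 8.792 · 0.8739 / 0.3361
    = 22.86 m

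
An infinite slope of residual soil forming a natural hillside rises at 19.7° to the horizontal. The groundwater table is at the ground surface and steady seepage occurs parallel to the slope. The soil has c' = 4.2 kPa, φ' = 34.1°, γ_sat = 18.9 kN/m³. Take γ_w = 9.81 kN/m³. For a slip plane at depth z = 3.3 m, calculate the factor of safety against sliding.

FS = 1.12

With seepage parallel to the slope and the water table at the surface, the effective normal stress on the slip plane uses the buoyant unit weight γ' = γ_sat − γ_w while the driving shear stress uses γ_sat:
FS = [c' + γ' z cos²β tanφ'] / [γ_sat z sinβ cosβ]
γ' = 18.9 − 9.81 = 9.09 kN/m³
Numerator = 4.2 + 9.09·3.3·cos²19.7°·tan34.1° = 4.2 + 9.09·3.3·0.8864·0.6771 = 22.202 kPa
Denominator = 18.9·3.3·sin19.7°·cos19.7° = 18.9·3.3·0.3371·0.9415 = 19.794 kPa
FS = 22.202 / 19.794 = 1.122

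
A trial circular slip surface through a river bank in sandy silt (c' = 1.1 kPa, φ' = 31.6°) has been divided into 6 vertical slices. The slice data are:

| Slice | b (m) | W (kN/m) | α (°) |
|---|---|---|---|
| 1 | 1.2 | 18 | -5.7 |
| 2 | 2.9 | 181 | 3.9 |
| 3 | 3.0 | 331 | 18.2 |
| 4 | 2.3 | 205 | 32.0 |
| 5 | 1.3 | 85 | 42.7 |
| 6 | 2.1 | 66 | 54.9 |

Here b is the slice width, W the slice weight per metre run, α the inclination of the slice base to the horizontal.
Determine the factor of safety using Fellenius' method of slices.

Ordinary method of slices: FS = Σ[c'·Δl_i + (W_i cosα_i)·tanφ'] / Σ W_i sinα_i, with Δl_i = b_i / cosα_i.
Slice 1: Δl = 1.2/cos(-5.7°) = 1.206 m; N'_1 = 18·cos(-5.7°) = 17.9; c'Δl = 1.33; W sinα = -1.8
Slice 2: Δl = 2.9/cos3.9° = 2.907 m; N'_2 = 181·cos3.9° = 180.6; c'Δl = 3.20; W sinα = 12.3
Slice 3: Δl = 3.0/cos18.2° = 3.158 m; N'_3 = 331·cos18.2° = 314.4; c'Δl = 3.47; W sinα = 103.4
Slice 4: Δl = 2.3/cos32.0° = 2.712 m; N'_4 = 205·cos32.0° = 173.8; c'Δl = 2.98; W sinα = 108.6
Slice 5: Δl = 1.3/cos42.7° = 1.769 m; N'_5 = 85·cos42.7° = 62.5; c'Δl = 1.95; W sinα = 57.6
Slice 6: Δl = 2.1/cos54.9° = 3.652 m; N'_6 = 66·cos54.9° = 38.0; c'Δl = 4.02; W sinα = 54.0
Σc'Δl = 16.9 kN/m; ΣN' = 787.2 kN/m; ΣW sinα = 334.2 kN/m
Resisting = 16.9 + 787.2·tan31.6° = 16.9 + 484.3 = 501.2 kN/m
FS = 501.2 / 334.2 = 1.500

FS = 1.50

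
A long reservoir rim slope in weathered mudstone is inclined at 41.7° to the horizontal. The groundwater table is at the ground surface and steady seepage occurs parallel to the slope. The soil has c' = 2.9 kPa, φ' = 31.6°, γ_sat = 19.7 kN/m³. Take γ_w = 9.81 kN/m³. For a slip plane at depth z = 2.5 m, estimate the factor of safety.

FS = 0.47

With seepage parallel to the slope and the water table at the surface, the effective normal stress on the slip plane uses the buoyant unit weight γ' = γ_sat − γ_w while the driving shear stress uses γ_sat:
FS = [c' + γ' z cos²β tanφ'] / [γ_sat z sinβ cosβ]
γ' = 19.7 − 9.81 = 9.89 kN/m³
Numerator = 2.9 + 9.89·2.5·cos²41.7°·tan31.6° = 2.9 + 9.89·2.5·0.5575·0.6152 = 11.380 kPa
Denominator = 19.7·2.5·sin41.7°·cos41.7° = 19.7·2.5·0.6652·0.7466 = 24.462 kPa
FS = 11.380 / 24.462 = 0.465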